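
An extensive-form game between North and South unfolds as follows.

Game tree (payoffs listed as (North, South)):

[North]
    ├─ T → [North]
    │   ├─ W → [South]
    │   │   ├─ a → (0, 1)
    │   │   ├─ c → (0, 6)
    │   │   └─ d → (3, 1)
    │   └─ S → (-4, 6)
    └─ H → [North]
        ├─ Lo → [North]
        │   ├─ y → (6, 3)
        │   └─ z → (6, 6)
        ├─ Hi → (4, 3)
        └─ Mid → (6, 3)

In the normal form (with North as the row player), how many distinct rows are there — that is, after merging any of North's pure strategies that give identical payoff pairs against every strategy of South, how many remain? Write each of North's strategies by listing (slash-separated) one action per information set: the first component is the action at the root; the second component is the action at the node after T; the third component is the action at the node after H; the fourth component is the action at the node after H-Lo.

North has 24 pure strategies: T/W/Lo/y, T/W/Lo/z, T/W/Hi/y, T/W/Hi/z, T/W/Mid/y, T/W/Mid/z, T/S/Lo/y, T/S/Lo/z, T/S/Hi/y, T/S/Hi/z, T/S/Mid/y, T/S/Mid/z, H/W/Lo/y, H/W/Lo/z, H/W/Hi/y, H/W/Hi/z, H/W/Mid/y, H/W/Mid/z, H/S/Lo/y, H/S/Lo/z, H/S/Hi/y, H/S/Hi/z, H/S/Mid/y, H/S/Mid/z. Columns: a, c, d.
{T/W/Lo/y, T/W/Lo/z, T/W/Hi/y, T/W/Hi/z, T/W/Mid/y, T/W/Mid/z} → row (0,1) (0,6) (3,1)
{T/S/Lo/y, T/S/Lo/z, T/S/Hi/y, T/S/Hi/z, T/S/Mid/y, T/S/Mid/z} → row (-4,6) (-4,6) (-4,6)
{H/W/Lo/y, H/W/Mid/y, H/W/Mid/z, H/S/Lo/y, H/S/Mid/y, H/S/Mid/z} → row (6,3) (6,3) (6,3)
{H/W/Lo/z, H/S/Lo/z} → row (6,6) (6,6) (6,6)
{H/W/Hi/y, H/W/Hi/z, H/S/Hi/y, H/S/Hi/z} → row (4,3) (4,3) (4,3)
That's 5 distinct rows out of 24 strategies.

5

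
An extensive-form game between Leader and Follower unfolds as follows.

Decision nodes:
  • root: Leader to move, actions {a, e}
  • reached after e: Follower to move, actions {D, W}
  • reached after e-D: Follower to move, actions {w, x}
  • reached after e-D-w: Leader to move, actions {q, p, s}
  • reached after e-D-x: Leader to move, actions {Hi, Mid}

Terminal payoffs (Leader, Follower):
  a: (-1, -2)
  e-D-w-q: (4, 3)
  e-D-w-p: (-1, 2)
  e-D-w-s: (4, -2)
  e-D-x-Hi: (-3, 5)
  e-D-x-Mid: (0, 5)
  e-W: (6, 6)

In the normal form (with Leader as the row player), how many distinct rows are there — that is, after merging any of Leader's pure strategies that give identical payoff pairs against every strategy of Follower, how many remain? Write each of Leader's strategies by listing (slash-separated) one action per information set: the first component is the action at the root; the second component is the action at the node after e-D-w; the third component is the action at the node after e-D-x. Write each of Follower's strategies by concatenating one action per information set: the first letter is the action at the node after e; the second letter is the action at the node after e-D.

7

Leader has 12 pure strategies: a/q/Hi, a/q/Mid, a/p/Hi, a/p/Mid, a/s/Hi, a/s/Mid, e/q/Hi, e/q/Mid, e/p/Hi, e/p/Mid, e/s/Hi, e/s/Mid. Columns: Dw, Dx, Ww, Wx.
{a/q/Hi, a/q/Mid, a/p/Hi, a/p/Mid, a/s/Hi, a/s/Mid} → row (-1,-2) (-1,-2) (-1,-2) (-1,-2)
{e/q/Hi} → row (4,3) (-3,5) (6,6) (6,6)
{e/q/Mid} → row (4,3) (0,5) (6,6) (6,6)
{e/p/Hi} → row (-1,2) (-3,5) (6,6) (6,6)
{e/p/Mid} → row (-1,2) (0,5) (6,6) (6,6)
{e/s/Hi} → row (4,-2) (-3,5) (6,6) (6,6)
{e/s/Mid} → row (4,-2) (0,5) (6,6) (6,6)
That's 7 distinct rows out of 12 strategies.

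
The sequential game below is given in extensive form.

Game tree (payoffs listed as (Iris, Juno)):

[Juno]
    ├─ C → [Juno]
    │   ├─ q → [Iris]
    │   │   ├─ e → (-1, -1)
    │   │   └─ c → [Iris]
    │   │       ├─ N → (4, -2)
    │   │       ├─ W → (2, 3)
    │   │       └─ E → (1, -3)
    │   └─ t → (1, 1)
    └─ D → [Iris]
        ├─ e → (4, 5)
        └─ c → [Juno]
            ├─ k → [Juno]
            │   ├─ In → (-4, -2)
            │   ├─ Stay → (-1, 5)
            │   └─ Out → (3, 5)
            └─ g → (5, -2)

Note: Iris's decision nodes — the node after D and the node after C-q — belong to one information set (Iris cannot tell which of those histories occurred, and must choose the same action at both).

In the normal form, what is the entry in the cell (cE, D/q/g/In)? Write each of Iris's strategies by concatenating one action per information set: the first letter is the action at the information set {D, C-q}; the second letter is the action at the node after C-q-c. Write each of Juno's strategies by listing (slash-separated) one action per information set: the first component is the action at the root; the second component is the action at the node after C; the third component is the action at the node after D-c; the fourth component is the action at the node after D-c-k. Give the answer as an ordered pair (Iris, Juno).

(5, -2)

Trace the play path from the root:
  Juno plays D
  Iris plays c at [D]
  Juno plays g at [D-c]
→ terminal payoff (5, -2).
(Iris's choice at the node after C-q-c is never reached on this path, so it doesn't affect the outcome.)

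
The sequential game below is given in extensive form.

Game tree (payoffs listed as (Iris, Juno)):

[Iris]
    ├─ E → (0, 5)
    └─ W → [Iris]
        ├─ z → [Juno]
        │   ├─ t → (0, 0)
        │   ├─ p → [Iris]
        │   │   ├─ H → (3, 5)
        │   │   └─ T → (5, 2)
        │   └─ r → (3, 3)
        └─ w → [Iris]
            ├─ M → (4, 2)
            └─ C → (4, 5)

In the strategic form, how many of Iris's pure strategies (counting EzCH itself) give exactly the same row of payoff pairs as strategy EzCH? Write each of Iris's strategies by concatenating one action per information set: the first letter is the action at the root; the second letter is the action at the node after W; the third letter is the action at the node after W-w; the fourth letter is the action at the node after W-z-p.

8

Row for EzCH (columns t, p, r): (0,5) (0,5) (0,5).
Under EzCH, Iris's choice at the node after W and at the node after W-w and at the node after W-z-p can never be reached regardless of what Juno does, so varying those choices leaves every outcome unchanged.
Holding the reachable choices fixed and varying the unreachable ones freely already gives 2 × 2 × 2 = 8 equivalent strategies.
No other strategy reproduces this row, so those 8 are the full class: EzMH, EzMT, EzCH, EzCT, EwMH, EwMT, EwCH, EwCT.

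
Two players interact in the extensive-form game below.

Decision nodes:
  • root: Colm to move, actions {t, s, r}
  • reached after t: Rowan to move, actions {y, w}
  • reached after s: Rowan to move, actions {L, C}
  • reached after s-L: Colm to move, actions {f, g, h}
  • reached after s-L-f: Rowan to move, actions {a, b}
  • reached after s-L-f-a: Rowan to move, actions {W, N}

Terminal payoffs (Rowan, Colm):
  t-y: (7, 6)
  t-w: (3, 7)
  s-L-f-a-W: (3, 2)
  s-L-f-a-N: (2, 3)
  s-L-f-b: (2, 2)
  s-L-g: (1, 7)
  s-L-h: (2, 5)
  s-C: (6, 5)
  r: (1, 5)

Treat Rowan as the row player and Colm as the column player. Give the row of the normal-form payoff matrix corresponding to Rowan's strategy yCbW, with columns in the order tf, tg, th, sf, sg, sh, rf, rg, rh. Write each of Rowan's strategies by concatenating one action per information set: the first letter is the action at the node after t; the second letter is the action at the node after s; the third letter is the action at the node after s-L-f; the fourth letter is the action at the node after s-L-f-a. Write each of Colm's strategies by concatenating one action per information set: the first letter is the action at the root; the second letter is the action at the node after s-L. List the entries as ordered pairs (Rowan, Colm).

vs tf: Colm plays t → Rowan plays y at [t] → (7, 6)
vs tg: Colm plays t → Rowan plays y at [t] → (7, 6)
vs th: Colm plays t → Rowan plays y at [t] → (7, 6)
vs sf: Colm plays s → Rowan plays C at [s] → (6, 5)
vs sg: Colm plays s → Rowan plays C at [s] → (6, 5)
vs sh: Colm plays s → Rowan plays C at [s] → (6, 5)
vs rf: Colm plays r → (1, 5)
vs rg: Colm plays r → (1, 5)
vs rh: Colm plays r → (1, 5)

(7,6) (7,6) (7,6) (6,5) (6,5) (6,5) (1,5) (1,5) (1,5)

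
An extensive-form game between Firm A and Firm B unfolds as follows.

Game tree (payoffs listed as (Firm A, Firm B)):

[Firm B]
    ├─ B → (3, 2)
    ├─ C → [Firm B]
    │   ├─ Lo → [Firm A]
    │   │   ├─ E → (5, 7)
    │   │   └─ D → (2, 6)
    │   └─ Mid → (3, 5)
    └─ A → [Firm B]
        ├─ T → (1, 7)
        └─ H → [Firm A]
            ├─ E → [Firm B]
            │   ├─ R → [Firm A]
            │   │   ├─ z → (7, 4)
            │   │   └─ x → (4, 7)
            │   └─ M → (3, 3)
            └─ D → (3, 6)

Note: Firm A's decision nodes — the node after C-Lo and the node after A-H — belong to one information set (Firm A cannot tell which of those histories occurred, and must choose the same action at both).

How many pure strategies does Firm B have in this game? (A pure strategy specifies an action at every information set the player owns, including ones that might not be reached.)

Firm B owns the root with actions {B, C, A} — three choices.
Firm B owns the node after C with actions {Lo, Mid} — two choices.
Firm B owns the node after A with actions {T, H} — two choices.
Firm B owns the node after A-H-E with actions {R, M} — two choices.
A pure strategy fixes one action at each information set independently, so the count is the product 3 × 2 × 2 × 2 = 24.
(For reference, Firm A has 4 pure strategies, giving a 24×4 normal-form matrix.)

24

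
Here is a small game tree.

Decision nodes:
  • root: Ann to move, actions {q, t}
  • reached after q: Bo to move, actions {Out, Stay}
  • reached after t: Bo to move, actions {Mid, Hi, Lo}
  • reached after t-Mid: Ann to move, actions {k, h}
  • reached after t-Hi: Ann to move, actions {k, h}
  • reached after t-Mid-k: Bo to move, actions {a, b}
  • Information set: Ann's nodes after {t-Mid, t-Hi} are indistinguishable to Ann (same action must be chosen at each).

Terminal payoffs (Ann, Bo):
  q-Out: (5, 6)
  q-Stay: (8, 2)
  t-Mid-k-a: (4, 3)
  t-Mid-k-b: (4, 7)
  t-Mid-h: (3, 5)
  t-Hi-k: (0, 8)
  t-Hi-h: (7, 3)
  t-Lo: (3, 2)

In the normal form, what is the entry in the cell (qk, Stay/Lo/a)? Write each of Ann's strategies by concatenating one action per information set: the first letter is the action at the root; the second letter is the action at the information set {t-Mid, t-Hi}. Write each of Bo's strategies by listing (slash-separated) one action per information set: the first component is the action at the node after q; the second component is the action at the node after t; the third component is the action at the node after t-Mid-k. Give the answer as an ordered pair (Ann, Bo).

Trace the play path from the root:
  Ann plays q
  Bo plays Stay at [q]
→ terminal payoff (8, 2).
(Ann's choice at the information set {t-Mid, t-Hi} is never reached on this path, so it doesn't affect the outcome.)

(8, 2)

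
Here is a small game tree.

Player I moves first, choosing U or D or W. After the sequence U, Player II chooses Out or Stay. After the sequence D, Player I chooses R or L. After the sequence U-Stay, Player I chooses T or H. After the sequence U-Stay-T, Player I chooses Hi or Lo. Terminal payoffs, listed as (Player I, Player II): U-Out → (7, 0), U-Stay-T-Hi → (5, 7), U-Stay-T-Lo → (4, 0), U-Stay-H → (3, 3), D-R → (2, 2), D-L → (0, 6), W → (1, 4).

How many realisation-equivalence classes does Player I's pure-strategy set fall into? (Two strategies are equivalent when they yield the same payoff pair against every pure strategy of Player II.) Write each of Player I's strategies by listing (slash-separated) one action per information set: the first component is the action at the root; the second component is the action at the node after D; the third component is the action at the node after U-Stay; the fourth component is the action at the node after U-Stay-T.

6

Player I has 24 pure strategies: U/R/T/Hi, U/R/T/Lo, U/R/H/Hi, U/R/H/Lo, U/L/T/Hi, U/L/T/Lo, U/L/H/Hi, U/L/H/Lo, D/R/T/Hi, D/R/T/Lo, D/R/H/Hi, D/R/H/Lo, D/L/T/Hi, D/L/T/Lo, D/L/H/Hi, D/L/H/Lo, W/R/T/Hi, W/R/T/Lo, W/R/H/Hi, W/R/H/Lo, W/L/T/Hi, W/L/T/Lo, W/L/H/Hi, W/L/H/Lo. Columns: Out, Stay.
{U/R/T/Hi, U/L/T/Hi} → row (7,0) (5,7)
{U/R/T/Lo, U/L/T/Lo} → row (7,0) (4,0)
{U/R/H/Hi, U/R/H/Lo, U/L/H/Hi, U/L/H/Lo} → row (7,0) (3,3)
{D/R/T/Hi, D/R/T/Lo, D/R/H/Hi, D/R/H/Lo} → row (2,2) (2,2)
{D/L/T/Hi, D/L/T/Lo, D/L/H/Hi, D/L/H/Lo} → row (0,6) (0,6)
{W/R/T/Hi, W/R/T/Lo, W/R/H/Hi, W/R/H/Lo, W/L/T/Hi, W/L/T/Lo, W/L/H/Hi, W/L/H/Lo} → row (1,4) (1,4)
That's 6 distinct rows out of 24 strategies.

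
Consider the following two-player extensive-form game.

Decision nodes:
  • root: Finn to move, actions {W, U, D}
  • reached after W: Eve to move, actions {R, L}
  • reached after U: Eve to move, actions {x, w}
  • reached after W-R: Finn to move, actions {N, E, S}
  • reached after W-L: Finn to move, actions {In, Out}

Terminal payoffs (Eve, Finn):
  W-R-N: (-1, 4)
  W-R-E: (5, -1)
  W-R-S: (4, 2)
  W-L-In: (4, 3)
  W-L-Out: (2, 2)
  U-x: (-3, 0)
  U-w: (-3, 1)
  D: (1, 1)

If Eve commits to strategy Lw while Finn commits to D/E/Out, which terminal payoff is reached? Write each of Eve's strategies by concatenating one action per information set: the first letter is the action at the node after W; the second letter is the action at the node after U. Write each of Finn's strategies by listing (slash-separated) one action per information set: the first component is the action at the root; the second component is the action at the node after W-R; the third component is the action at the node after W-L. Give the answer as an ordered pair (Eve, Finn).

(1, 1)

Trace the play path from the root:
  Finn plays D
→ terminal payoff (1, 1).
(Eve's choice at the node after W is never reached on this path, so it doesn't affect the outcome.)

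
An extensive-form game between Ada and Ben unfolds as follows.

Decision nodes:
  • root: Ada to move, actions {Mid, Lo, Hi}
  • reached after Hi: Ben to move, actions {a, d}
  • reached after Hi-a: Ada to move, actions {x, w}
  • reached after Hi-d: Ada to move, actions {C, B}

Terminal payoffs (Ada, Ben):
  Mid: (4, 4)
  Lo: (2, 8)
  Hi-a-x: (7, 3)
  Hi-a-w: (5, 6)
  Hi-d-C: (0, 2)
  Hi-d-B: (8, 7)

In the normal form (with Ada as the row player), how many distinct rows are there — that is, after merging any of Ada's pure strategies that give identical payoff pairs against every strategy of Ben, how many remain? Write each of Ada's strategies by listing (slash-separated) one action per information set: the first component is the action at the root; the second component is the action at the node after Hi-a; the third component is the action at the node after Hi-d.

Ada has 12 pure strategies: Mid/x/C, Mid/x/B, Mid/w/C, Mid/w/B, Lo/x/C, Lo/x/B, Lo/w/C, Lo/w/B, Hi/x/C, Hi/x/B, Hi/w/C, Hi/w/B. Columns: a, d.
{Mid/x/C, Mid/x/B, Mid/w/C, Mid/w/B} → row (4,4) (4,4)
{Lo/x/C, Lo/x/B, Lo/w/C, Lo/w/B} → row (2,8) (2,8)
{Hi/x/C} → row (7,3) (0,2)
{Hi/x/B} → row (7,3) (8,7)
{Hi/w/C} → row (5,6) (0,2)
{Hi/w/B} → row (5,6) (8,7)
That's 6 distinct rows out of 12 strategies.

6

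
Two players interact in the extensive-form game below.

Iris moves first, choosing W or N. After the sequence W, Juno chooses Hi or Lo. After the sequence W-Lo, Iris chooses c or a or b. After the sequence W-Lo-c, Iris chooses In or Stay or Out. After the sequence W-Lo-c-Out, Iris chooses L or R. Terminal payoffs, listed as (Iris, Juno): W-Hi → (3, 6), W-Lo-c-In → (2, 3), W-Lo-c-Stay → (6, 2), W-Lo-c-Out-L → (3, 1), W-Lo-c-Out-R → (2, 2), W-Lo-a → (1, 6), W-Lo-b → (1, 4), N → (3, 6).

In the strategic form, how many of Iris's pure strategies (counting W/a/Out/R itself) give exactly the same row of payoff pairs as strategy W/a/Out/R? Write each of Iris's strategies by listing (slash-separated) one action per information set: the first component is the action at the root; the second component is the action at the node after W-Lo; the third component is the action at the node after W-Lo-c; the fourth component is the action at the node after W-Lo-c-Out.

6

Row for W/a/Out/R (columns Hi, Lo): (3,6) (1,6).
Under W/a/Out/R, Iris's choice at the node after W-Lo-c and at the node after W-Lo-c-Out can never be reached regardless of what Juno does, so varying those choices leaves every outcome unchanged.
Holding the reachable choices fixed and varying the unreachable ones freely already gives 3 × 2 = 6 equivalent strategies.
No other strategy reproduces this row, so those 6 are the full class: W/a/In/L, W/a/In/R, W/a/Stay/L, W/a/Stay/R, W/a/Out/L, W/a/Out/R.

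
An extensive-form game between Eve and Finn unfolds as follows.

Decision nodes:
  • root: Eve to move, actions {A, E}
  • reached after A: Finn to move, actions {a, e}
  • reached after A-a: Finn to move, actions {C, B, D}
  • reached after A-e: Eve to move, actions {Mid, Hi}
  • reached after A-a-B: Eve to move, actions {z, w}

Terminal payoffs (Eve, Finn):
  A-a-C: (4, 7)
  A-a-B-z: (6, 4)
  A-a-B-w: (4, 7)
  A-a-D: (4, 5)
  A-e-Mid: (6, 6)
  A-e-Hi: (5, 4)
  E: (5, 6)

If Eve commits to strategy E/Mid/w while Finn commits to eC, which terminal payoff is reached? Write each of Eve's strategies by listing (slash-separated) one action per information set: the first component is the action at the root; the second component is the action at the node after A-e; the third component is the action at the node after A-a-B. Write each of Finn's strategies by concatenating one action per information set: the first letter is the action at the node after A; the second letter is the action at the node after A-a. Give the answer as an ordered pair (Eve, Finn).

Trace the play path from the root:
  Eve plays E
→ terminal payoff (5, 6).
(Eve's choice at the node after A-e is never reached on this path, so it doesn't affect the outcome.)

(5, 6)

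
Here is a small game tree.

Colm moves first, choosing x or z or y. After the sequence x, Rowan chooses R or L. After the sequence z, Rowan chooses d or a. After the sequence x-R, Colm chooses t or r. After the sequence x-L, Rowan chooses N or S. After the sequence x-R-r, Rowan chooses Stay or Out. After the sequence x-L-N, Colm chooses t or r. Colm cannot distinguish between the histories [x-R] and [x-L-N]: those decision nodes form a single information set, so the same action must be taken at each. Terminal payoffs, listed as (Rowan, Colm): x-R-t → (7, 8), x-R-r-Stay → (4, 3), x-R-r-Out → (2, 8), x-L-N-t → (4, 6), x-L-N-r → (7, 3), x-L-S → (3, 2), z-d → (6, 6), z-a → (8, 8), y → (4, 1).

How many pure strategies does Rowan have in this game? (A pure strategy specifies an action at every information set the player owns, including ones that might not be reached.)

Rowan owns the node after x with actions {R, L} — two choices.
Rowan owns the node after z with actions {d, a} — two choices.
Rowan owns the node after x-L with actions {N, S} — two choices.
Rowan owns the node after x-R-r with actions {Stay, Out} — two choices.
A pure strategy fixes one action at each information set independently, so the count is the product 2 × 2 × 2 × 2 = 16.
(For reference, Colm has 6 pure strategies, giving a 16×6 normal-form matrix.)

16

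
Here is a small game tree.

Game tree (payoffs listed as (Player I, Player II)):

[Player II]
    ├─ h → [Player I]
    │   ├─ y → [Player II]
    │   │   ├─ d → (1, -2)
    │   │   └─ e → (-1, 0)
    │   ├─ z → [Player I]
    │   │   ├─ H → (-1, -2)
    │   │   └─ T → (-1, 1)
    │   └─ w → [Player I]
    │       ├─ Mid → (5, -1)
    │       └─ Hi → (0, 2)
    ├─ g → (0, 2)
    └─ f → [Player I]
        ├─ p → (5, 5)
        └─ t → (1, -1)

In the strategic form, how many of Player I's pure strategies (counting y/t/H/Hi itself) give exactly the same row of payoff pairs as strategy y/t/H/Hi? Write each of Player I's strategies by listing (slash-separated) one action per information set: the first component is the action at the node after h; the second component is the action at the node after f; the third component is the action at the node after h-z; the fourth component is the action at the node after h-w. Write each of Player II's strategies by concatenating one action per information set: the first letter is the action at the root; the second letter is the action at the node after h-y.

4

Row for y/t/H/Hi (columns hd, he, gd, ge, fd, fe): (1,-2) (-1,0) (0,2) (0,2) (1,-1) (1,-1).
Under y/t/H/Hi, Player I's choice at the node after h-z and at the node after h-w can never be reached regardless of what Player II does, so varying those choices leaves every outcome unchanged.
Holding the reachable choices fixed and varying the unreachable ones freely already gives 2 × 2 = 4 equivalent strategies.
No other strategy reproduces this row, so those 4 are the full class: y/t/H/Mid, y/t/H/Hi, y/t/T/Mid, y/t/T/Hi.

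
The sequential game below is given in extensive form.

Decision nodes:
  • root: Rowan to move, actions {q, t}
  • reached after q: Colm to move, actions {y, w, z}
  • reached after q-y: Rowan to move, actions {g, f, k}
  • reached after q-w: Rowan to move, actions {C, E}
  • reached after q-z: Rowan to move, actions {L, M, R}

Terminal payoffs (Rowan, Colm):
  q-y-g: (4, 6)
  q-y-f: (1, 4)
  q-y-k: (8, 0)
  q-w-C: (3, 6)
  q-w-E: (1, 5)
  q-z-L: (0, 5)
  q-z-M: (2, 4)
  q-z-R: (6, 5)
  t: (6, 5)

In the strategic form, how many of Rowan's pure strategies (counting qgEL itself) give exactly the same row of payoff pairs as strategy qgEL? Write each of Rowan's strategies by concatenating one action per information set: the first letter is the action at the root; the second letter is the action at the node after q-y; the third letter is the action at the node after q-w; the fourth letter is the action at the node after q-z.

Row for qgEL (columns y, w, z): (4,6) (1,5) (0,5).
Every one of Rowan's information sets is on the play path for some reply by Colm when Rowan follows qgEL.
Changing the action at any of them therefore changes at least one column, so only qgEL itself gives this row.

1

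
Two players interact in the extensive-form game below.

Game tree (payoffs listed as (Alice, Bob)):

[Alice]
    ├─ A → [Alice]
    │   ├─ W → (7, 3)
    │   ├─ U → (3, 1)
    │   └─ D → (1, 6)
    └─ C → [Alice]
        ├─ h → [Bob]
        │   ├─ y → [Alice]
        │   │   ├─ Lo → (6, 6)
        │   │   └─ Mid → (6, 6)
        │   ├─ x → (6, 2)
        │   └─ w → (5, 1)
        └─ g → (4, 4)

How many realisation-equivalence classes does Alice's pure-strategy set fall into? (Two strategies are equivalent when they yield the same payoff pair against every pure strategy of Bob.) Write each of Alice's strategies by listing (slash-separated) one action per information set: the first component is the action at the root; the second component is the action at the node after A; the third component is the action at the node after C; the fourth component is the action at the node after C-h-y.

Alice has 24 pure strategies: A/W/h/Lo, A/W/h/Mid, A/W/g/Lo, A/W/g/Mid, A/U/h/Lo, A/U/h/Mid, A/U/g/Lo, A/U/g/Mid, A/D/h/Lo, A/D/h/Mid, A/D/g/Lo, A/D/g/Mid, C/W/h/Lo, C/W/h/Mid, C/W/g/Lo, C/W/g/Mid, C/U/h/Lo, C/U/h/Mid, C/U/g/Lo, C/U/g/Mid, C/D/h/Lo, C/D/h/Mid, C/D/g/Lo, C/D/g/Mid. Columns: y, x, w.
{A/W/h/Lo, A/W/h/Mid, A/W/g/Lo, A/W/g/Mid} → row (7,3) (7,3) (7,3)
{A/U/h/Lo, A/U/h/Mid, A/U/g/Lo, A/U/g/Mid} → row (3,1) (3,1) (3,1)
{A/D/h/Lo, A/D/h/Mid, A/D/g/Lo, A/D/g/Mid} → row (1,6) (1,6) (1,6)
{C/W/h/Lo, C/W/h/Mid, C/U/h/Lo, C/U/h/Mid, C/D/h/Lo, C/D/h/Mid} → row (6,6) (6,2) (5,1)
{C/W/g/Lo, C/W/g/Mid, C/U/g/Lo, C/U/g/Mid, C/D/g/Lo, C/D/g/Mid} → row (4,4) (4,4) (4,4)
That's 5 distinct rows out of 24 strategies.

5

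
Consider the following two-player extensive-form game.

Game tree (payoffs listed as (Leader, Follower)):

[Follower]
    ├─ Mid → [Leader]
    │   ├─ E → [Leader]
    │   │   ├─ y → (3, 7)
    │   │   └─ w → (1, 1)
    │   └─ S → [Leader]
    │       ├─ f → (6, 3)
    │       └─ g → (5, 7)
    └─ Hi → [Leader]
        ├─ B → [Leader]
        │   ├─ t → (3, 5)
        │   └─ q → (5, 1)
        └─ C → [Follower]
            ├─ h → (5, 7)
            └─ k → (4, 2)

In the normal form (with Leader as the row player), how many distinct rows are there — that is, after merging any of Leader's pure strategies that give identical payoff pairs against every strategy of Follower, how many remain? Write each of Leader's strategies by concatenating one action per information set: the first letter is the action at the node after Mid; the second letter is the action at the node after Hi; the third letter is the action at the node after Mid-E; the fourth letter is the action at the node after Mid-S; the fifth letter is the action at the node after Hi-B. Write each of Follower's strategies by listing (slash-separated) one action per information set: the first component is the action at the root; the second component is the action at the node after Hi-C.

12

Leader has 32 pure strategies: EByft, EByfq, EBygt, EBygq, EBwft, EBwfq, EBwgt, EBwgq, ECyft, ECyfq, ECygt, ECygq, ECwft, ECwfq, ECwgt, ECwgq, SByft, SByfq, SBygt, SBygq, SBwft, SBwfq, SBwgt, SBwgq, SCyft, SCyfq, SCygt, SCygq, SCwft, SCwfq, SCwgt, SCwgq. Columns: Mid/h, Mid/k, Hi/h, Hi/k.
{EByft, EBygt} → row (3,7) (3,7) (3,5) (3,5)
{EByfq, EBygq} → row (3,7) (3,7) (5,1) (5,1)
{EBwft, EBwgt} → row (1,1) (1,1) (3,5) (3,5)
{EBwfq, EBwgq} → row (1,1) (1,1) (5,1) (5,1)
{ECyft, ECyfq, ECygt, ECygq} → row (3,7) (3,7) (5,7) (4,2)
{ECwft, ECwfq, ECwgt, ECwgq} → row (1,1) (1,1) (5,7) (4,2)
{SByft, SBwft} → row (6,3) (6,3) (3,5) (3,5)
{SByfq, SBwfq} → row (6,3) (6,3) (5,1) (5,1)
{SBygt, SBwgt} → row (5,7) (5,7) (3,5) (3,5)
{SBygq, SBwgq} → row (5,7) (5,7) (5,1) (5,1)
{SCyft, SCyfq, SCwft, SCwfq} → row (6,3) (6,3) (5,7) (4,2)
{SCygt, SCygq, SCwgt, SCwgq} → row (5,7) (5,7) (5,7) (4,2)
That's 12 distinct rows out of 32 strategies.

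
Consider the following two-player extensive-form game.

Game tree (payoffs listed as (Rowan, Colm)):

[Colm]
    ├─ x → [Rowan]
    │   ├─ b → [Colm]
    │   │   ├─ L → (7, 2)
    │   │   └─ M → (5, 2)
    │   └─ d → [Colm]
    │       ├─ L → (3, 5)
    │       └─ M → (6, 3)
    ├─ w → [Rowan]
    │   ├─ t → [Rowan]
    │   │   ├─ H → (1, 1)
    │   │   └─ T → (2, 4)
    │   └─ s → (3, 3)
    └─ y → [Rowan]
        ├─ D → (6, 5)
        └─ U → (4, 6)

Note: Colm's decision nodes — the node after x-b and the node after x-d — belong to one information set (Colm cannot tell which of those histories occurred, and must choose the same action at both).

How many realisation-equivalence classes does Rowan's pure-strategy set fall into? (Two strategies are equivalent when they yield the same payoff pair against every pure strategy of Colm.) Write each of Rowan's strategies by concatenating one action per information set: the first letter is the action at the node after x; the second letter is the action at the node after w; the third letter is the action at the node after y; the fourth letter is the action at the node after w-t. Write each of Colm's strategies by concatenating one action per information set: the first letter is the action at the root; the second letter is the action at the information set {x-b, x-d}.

12

Rowan has 16 pure strategies: btDH, btDT, btUH, btUT, bsDH, bsDT, bsUH, bsUT, dtDH, dtDT, dtUH, dtUT, dsDH, dsDT, dsUH, dsUT. Columns: xL, xM, wL, wM, yL, yM.
{btDH} → row (7,2) (5,2) (1,1) (1,1) (6,5) (6,5)
{btDT} → row (7,2) (5,2) (2,4) (2,4) (6,5) (6,5)
{btUH} → row (7,2) (5,2) (1,1) (1,1) (4,6) (4,6)
{btUT} → row (7,2) (5,2) (2,4) (2,4) (4,6) (4,6)
{bsDH, bsDT} → row (7,2) (5,2) (3,3) (3,3) (6,5) (6,5)
{bsUH, bsUT} → row (7,2) (5,2) (3,3) (3,3) (4,6) (4,6)
{dtDH} → row (3,5) (6,3) (1,1) (1,1) (6,5) (6,5)
{dtDT} → row (3,5) (6,3) (2,4) (2,4) (6,5) (6,5)
{dtUH} → row (3,5) (6,3) (1,1) (1,1) (4,6) (4,6)
{dtUT} → row (3,5) (6,3) (2,4) (2,4) (4,6) (4,6)
{dsDH, dsDT} → row (3,5) (6,3) (3,3) (3,3) (6,5) (6,5)
{dsUH, dsUT} → row (3,5) (6,3) (3,3) (3,3) (4,6) (4,6)
That's 12 distinct rows out of 16 strategies.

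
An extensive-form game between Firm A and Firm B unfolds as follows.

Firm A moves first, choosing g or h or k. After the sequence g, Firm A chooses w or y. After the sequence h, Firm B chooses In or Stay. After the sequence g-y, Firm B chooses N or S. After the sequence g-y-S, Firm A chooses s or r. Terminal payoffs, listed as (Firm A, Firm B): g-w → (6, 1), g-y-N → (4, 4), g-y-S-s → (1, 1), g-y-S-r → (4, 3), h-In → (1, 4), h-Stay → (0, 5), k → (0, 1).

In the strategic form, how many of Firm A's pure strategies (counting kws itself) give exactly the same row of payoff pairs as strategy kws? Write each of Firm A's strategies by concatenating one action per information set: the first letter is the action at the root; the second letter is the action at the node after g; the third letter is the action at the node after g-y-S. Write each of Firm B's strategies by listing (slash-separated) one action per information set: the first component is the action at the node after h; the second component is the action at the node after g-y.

4

Row for kws (columns In/N, In/S, Stay/N, Stay/S): (0,1) (0,1) (0,1) (0,1).
Under kws, Firm A's choice at the node after g and at the node after g-y-S can never be reached regardless of what Firm B does, so varying those choices leaves every outcome unchanged.
Holding the reachable choices fixed and varying the unreachable ones freely already gives 2 × 2 = 4 equivalent strategies.
No other strategy reproduces this row, so those 4 are the full class: kws, kwr, kys, kyr.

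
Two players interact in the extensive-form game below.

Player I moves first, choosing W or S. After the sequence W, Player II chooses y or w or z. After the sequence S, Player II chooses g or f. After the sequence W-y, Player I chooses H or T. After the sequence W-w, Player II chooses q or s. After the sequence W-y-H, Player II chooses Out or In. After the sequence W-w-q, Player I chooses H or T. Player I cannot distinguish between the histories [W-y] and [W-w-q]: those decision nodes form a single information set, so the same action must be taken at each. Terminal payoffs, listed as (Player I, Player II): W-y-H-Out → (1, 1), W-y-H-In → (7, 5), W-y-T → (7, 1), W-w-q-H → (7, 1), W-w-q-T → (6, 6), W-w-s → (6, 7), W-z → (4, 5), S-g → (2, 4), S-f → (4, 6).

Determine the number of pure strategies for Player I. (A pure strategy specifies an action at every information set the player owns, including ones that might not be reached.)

4

Player I owns the root with actions {W, S} — two choices.
Player I owns the information set {W-y, W-w-q} with actions {H, T} — two choices.
A pure strategy fixes one action at each information set independently, so the count is the product 2 × 2 = 4.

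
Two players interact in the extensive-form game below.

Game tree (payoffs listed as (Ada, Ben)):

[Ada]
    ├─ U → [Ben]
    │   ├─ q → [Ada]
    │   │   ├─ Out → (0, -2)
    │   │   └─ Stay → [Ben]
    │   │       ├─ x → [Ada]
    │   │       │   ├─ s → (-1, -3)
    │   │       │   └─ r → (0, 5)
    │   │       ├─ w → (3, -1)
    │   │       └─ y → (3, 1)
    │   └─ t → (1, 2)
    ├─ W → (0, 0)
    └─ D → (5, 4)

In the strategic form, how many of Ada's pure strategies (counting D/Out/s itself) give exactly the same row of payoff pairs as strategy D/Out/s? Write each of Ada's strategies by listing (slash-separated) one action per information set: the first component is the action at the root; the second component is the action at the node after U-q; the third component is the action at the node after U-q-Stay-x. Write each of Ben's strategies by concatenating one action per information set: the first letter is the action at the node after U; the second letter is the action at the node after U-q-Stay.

4

Row for D/Out/s (columns qx, qw, qy, tx, tw, ty): (5,4) (5,4) (5,4) (5,4) (5,4) (5,4).
Under D/Out/s, Ada's choice at the node after U-q and at the node after U-q-Stay-x can never be reached regardless of what Ben does, so varying those choices leaves every outcome unchanged.
Holding the reachable choices fixed and varying the unreachable ones freely already gives 2 × 2 = 4 equivalent strategies.
No other strategy reproduces this row, so those 4 are the full class: D/Out/s, D/Out/r, D/Stay/s, D/Stay/r.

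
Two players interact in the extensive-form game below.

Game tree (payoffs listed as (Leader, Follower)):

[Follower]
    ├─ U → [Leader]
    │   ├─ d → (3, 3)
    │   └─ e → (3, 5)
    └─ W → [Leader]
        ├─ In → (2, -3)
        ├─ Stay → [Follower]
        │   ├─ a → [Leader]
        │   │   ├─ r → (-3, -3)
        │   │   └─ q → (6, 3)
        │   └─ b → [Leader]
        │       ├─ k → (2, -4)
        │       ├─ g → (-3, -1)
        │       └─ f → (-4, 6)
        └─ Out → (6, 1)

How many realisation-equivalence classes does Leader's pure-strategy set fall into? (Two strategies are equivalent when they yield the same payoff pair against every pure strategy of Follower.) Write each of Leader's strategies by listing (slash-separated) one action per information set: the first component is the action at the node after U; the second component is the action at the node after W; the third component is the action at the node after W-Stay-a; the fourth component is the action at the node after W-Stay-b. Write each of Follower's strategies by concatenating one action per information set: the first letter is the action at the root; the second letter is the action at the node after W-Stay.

16

Leader has 36 pure strategies: d/In/r/k, d/In/r/g, d/In/r/f, d/In/q/k, d/In/q/g, d/In/q/f, d/Stay/r/k, d/Stay/r/g, d/Stay/r/f, d/Stay/q/k, d/Stay/q/g, d/Stay/q/f, d/Out/r/k, d/Out/r/g, d/Out/r/f, d/Out/q/k, d/Out/q/g, d/Out/q/f, e/In/r/k, e/In/r/g, e/In/r/f, e/In/q/k, e/In/q/g, e/In/q/f, e/Stay/r/k, e/Stay/r/g, e/Stay/r/f, e/Stay/q/k, e/Stay/q/g, e/Stay/q/f, e/Out/r/k, e/Out/r/g, e/Out/r/f, e/Out/q/k, e/Out/q/g, e/Out/q/f. Columns: Ua, Ub, Wa, Wb.
{d/In/r/k, d/In/r/g, d/In/r/f, d/In/q/k, d/In/q/g, d/In/q/f} → row (3,3) (3,3) (2,-3) (2,-3)
{d/Stay/r/k} → row (3,3) (3,3) (-3,-3) (2,-4)
{d/Stay/r/g} → row (3,3) (3,3) (-3,-3) (-3,-1)
{d/Stay/r/f} → row (3,3) (3,3) (-3,-3) (-4,6)
{d/Stay/q/k} → row (3,3) (3,3) (6,3) (2,-4)
{d/Stay/q/g} → row (3,3) (3,3) (6,3) (-3,-1)
{d/Stay/q/f} → row (3,3) (3,3) (6,3) (-4,6)
{d/Out/r/k, d/Out/r/g, d/Out/r/f, d/Out/q/k, d/Out/q/g, d/Out/q/f} → row (3,3) (3,3) (6,1) (6,1)
{e/In/r/k, e/In/r/g, e/In/r/f, e/In/q/k, e/In/q/g, e/In/q/f} → row (3,5) (3,5) (2,-3) (2,-3)
{e/Stay/r/k} → row (3,5) (3,5) (-3,-3) (2,-4)
{e/Stay/r/g} → row (3,5) (3,5) (-3,-3) (-3,-1)
{e/Stay/r/f} → row (3,5) (3,5) (-3,-3) (-4,6)
{e/Stay/q/k} → row (3,5) (3,5) (6,3) (2,-4)
{e/Stay/q/g} → row (3,5) (3,5) (6,3) (-3,-1)
{e/Stay/q/f} → row (3,5) (3,5) (6,3) (-4,6)
{e/Out/r/k, e/Out/r/g, e/Out/r/f, e/Out/q/k, e/Out/q/g, e/Out/q/f} → row (3,5) (3,5) (6,1) (6,1)
That's 16 distinct rows out of 36 strategies.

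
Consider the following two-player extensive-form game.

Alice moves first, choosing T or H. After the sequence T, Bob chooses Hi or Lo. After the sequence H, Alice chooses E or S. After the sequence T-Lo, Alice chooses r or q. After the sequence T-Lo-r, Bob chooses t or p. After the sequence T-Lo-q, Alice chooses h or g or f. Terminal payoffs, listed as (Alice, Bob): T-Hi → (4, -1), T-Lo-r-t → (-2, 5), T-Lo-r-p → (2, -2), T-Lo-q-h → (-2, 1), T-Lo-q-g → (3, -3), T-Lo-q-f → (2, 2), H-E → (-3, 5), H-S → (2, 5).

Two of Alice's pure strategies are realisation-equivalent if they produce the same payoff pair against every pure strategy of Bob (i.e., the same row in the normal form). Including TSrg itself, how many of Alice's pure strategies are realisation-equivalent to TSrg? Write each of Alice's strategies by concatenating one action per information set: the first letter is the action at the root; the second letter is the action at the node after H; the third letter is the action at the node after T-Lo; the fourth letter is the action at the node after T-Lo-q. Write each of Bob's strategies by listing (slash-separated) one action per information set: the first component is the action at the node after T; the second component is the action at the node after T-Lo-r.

6

Row for TSrg (columns Hi/t, Hi/p, Lo/t, Lo/p): (4,-1) (4,-1) (-2,5) (2,-2).
Under TSrg, Alice's choice at the node after H and at the node after T-Lo-q can never be reached regardless of what Bob does, so varying those choices leaves every outcome unchanged.
Holding the reachable choices fixed and varying the unreachable ones freely already gives 2 × 3 = 6 equivalent strategies.
No other strategy reproduces this row, so those 6 are the full class: TErh, TErg, TErf, TSrh, TSrg, TSrf.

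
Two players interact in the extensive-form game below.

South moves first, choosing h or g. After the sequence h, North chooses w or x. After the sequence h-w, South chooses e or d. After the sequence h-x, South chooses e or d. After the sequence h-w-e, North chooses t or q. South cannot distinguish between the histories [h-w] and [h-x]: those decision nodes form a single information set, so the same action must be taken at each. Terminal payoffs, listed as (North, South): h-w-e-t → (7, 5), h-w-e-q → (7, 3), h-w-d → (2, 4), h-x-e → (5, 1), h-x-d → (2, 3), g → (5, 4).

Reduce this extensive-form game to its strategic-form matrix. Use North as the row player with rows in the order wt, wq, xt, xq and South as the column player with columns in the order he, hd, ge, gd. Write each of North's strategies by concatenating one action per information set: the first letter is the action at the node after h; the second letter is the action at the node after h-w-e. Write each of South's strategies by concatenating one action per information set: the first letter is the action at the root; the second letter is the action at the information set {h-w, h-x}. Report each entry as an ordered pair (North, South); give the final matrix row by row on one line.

           he       hd       ge       gd
  wt    (7,5)    (2,4)    (5,4)    (5,4)
  wq    (7,3)    (2,4)    (5,4)    (5,4)
  xt    (5,1)    (2,3)    (5,4)    (5,4)
  xq    (5,1)    (2,3)    (5,4)    (5,4)

wt: (7,5) (2,4) (5,4) (5,4) | wq: (7,3) (2,4) (5,4) (5,4) | xt: (5,1) (2,3) (5,4) (5,4) | xq: (5,1) (2,3) (5,4) (5,4)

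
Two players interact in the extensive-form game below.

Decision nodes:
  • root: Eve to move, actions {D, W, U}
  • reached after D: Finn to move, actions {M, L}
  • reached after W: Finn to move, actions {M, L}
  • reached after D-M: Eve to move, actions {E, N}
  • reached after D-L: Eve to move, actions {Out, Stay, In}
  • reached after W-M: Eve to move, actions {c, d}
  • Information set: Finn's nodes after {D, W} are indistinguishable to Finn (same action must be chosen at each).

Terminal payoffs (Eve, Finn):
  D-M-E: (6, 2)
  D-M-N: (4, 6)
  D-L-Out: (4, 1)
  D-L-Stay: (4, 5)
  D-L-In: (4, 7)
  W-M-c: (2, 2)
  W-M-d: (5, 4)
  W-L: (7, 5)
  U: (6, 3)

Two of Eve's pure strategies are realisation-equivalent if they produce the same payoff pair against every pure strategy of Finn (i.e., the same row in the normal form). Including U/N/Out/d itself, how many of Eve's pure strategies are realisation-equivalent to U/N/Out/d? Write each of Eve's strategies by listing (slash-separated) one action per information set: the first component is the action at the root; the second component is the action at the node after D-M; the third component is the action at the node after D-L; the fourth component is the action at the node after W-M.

12

Row for U/N/Out/d (columns M, L): (6,3) (6,3).
Under U/N/Out/d, Eve's choice at the node after D-M and at the node after D-L and at the node after W-M can never be reached regardless of what Finn does, so varying those choices leaves every outcome unchanged.
Holding the reachable choices fixed and varying the unreachable ones freely already gives 2 × 3 × 2 = 12 equivalent strategies.
No other strategy reproduces this row, so those 12 are the full class: U/E/Out/c, U/E/Out/d, U/E/Stay/c, U/E/Stay/d, U/E/In/c, U/E/In/d, U/N/Out/c, U/N/Out/d, U/N/Stay/c, U/N/Stay/d, U/N/In/c, U/N/In/d.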